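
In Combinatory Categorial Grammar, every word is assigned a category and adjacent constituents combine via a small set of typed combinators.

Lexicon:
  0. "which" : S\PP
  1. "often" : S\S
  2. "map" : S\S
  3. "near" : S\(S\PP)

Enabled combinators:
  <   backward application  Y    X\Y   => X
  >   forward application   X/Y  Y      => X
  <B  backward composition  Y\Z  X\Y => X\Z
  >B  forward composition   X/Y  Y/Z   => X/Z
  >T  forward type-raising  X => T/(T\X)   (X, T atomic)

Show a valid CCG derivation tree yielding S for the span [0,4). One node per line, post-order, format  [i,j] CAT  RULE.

[0,4] S   <
  [0,3] S\PP   <B
    [0,2] S\PP   <B
      [0,1] "which" : S\PP
      [1,2] "often" : S\S
    [2,3] "map" : S\S
  [3,4] "near" : S\(S\PP)

[0,1] S\PP  lex  "which"
[1,2] S\S  lex  "often"
[0,2] S\PP  <B  k=1
[2,3] S\S  lex  "map"
[0,3] S\PP  <B  k=2
[3,4] S\(S\PP)  lex  "near"
[0,4] S  <  k=3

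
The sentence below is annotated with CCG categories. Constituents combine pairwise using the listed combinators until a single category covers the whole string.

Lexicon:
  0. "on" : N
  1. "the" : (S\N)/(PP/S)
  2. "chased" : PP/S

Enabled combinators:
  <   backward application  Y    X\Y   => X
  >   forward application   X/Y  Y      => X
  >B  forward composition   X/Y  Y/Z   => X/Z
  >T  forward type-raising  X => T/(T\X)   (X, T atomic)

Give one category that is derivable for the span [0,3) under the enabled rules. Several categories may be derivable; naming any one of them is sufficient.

S

[0,3] S   >
  [0,1] S/(S\N)   >T
    [0,1] "on" : N
  [1,3] S\N   >
    [1,2] "the" : (S\N)/(PP/S)
    [2,3] "chased" : PP/S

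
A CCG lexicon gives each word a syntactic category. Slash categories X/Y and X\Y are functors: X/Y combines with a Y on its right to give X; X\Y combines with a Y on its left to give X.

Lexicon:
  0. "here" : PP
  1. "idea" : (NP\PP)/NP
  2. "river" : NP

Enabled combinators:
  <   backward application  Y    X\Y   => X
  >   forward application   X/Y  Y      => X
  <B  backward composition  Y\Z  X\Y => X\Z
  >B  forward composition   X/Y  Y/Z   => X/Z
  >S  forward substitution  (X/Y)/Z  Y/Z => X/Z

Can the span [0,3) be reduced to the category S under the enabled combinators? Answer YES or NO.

NO

PP (NP\PP)/NP NP
CKY chart[0,3] = {NP}; S ∉ chart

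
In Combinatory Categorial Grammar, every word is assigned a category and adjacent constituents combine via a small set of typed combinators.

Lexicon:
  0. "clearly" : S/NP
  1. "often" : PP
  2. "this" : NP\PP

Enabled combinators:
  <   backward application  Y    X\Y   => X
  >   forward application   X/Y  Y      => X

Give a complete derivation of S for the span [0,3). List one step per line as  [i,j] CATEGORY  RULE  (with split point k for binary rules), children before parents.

[0,1] S/NP  lex  "clearly"
[1,2] PP  lex  "often"
[2,3] NP\PP  lex  "this"
[1,3] NP  <  k=2
[0,3] S  >  k=1

[0,3] S   >
  [0,1] "clearly" : S/NP
  [1,3] NP   <
    [1,2] "often" : PP
    [2,3] "this" : NP\PP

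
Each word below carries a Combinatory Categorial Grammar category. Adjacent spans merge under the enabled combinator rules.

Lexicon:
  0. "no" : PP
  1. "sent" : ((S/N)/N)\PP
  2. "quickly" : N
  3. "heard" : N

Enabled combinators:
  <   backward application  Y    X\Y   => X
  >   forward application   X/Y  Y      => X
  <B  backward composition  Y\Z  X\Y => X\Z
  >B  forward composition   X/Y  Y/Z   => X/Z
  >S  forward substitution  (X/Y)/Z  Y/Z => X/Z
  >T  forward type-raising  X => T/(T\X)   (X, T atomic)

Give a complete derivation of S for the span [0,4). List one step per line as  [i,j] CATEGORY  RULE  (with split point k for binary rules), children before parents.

[0,4] S   >
  [0,3] S/N   >
    [0,2] (S/N)/N   <
      [0,1] "no" : PP
      [1,2] "sent" : ((S/N)/N)\PP
    [2,3] "quickly" : N
  [3,4] "heard" : N

[0,1] PP  lex  "no"
[1,2] ((S/N)/N)\PP  lex  "sent"
[0,2] (S/N)/N  <  k=1
[2,3] N  lex  "quickly"
[0,3] S/N  >  k=2
[3,4] N  lex  "heard"
[0,4] S  >  k=3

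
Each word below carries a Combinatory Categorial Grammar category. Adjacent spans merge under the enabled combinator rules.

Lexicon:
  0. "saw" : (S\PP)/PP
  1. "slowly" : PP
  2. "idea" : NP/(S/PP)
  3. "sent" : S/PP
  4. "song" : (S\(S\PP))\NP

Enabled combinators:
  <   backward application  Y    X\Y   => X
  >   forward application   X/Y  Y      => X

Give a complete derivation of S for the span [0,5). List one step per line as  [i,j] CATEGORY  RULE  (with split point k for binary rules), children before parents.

[0,5] S   <
  [0,2] S\PP   >
    [0,1] "saw" : (S\PP)/PP
    [1,2] "slowly" : PP
  [2,5] S\(S\PP)   <
    [2,4] NP   >
      [2,3] "idea" : NP/(S/PP)
      [3,4] "sent" : S/PP
    [4,5] "song" : (S\(S\PP))\NP

[0,1] (S\PP)/PP  lex  "saw"
[1,2] PP  lex  "slowly"
[0,2] S\PP  >  k=1
[2,3] NP/(S/PP)  lex  "idea"
[3,4] S/PP  lex  "sent"
[2,4] NP  >  k=3
[4,5] (S\(S\PP))\NP  lex  "song"
[2,5] S\(S\PP)  <  k=4
[0,5] S  <  k=2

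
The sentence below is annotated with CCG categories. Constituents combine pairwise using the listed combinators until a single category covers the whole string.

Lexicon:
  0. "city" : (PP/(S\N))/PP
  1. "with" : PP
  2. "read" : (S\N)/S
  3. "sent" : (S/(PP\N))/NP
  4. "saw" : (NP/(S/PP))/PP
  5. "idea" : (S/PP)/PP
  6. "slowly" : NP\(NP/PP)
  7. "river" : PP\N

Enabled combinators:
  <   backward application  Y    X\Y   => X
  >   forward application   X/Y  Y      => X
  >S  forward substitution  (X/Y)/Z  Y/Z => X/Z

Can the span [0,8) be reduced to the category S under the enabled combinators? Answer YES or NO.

(PP/(S\N))/PP PP (S\N)/S (S/(PP\N))/NP (NP/(S/PP))/PP (S/PP)/PP NP\(NP/PP) PP\N
CKY chart[0,8] = {PP}; S ∉ chart

NO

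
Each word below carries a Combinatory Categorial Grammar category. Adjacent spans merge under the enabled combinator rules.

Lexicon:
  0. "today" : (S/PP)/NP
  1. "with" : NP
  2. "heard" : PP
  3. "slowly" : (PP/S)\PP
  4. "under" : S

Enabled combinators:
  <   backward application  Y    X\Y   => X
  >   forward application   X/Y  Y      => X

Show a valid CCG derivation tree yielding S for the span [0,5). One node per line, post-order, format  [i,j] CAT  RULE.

[0,1] (S/PP)/NP  lex  "today"
[1,2] NP  lex  "with"
[0,2] S/PP  >  k=1
[2,3] PP  lex  "heard"
[3,4] (PP/S)\PP  lex  "slowly"
[2,4] PP/S  <  k=3
[4,5] S  lex  "under"
[2,5] PP  >  k=4
[0,5] S  >  k=2

[0,5] S   >
  [0,2] S/PP   >
    [0,1] "today" : (S/PP)/NP
    [1,2] "with" : NP
  [2,5] PP   >
    [2,4] PP/S   <
      [2,3] "heard" : PP
      [3,4] "slowly" : (PP/S)\PP
    [4,5] "under" : S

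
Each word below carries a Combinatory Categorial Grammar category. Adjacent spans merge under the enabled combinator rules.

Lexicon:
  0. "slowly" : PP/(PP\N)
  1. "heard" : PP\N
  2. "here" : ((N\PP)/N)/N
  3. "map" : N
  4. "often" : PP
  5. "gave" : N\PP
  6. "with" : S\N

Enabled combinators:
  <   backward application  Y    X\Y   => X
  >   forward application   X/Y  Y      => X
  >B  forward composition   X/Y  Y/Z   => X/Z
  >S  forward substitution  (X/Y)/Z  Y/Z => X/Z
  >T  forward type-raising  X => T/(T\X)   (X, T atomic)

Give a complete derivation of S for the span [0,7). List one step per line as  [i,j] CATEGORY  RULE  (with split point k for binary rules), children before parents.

[0,1] PP/(PP\N)  lex  "slowly"
[1,2] PP\N  lex  "heard"
[0,2] PP  >  k=1
[2,3] ((N\PP)/N)/N  lex  "here"
[3,4] N  lex  "map"
[2,4] (N\PP)/N  >  k=3
[4,5] PP  lex  "often"
[4,5] N/(N\PP)  >T
[5,6] N\PP  lex  "gave"
[4,6] N  >  k=5
[2,6] N\PP  >  k=4
[0,6] N  <  k=2
[6,7] S\N  lex  "with"
[0,7] S  <  k=6

[0,7] S   <
  [0,6] N   <
    [0,2] PP   >
      [0,1] "slowly" : PP/(PP\N)
      [1,2] "heard" : PP\N
    [2,6] N\PP   >
      [2,4] (N\PP)/N   >
        [2,3] "here" : ((N\PP)/N)/N
        [3,4] "map" : N
      [4,6] N   >
        [4,5] N/(N\PP)   >T
          [4,5] "often" : PP
        [5,6] "gave" : N\PP
  [6,7] "with" : S\N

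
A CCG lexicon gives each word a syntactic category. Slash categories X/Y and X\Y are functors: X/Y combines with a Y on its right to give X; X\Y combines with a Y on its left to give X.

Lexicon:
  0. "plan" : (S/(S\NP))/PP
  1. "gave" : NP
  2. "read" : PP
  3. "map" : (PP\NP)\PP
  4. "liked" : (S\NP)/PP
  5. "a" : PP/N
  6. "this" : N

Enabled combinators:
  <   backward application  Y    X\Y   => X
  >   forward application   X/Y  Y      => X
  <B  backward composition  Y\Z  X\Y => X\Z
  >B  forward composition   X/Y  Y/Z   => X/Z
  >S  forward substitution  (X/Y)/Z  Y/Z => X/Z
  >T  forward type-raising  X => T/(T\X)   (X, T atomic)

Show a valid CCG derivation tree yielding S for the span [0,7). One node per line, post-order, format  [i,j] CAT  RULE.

[0,1] (S/(S\NP))/PP  lex  "plan"
[1,2] NP  lex  "gave"
[1,2] PP/(PP\NP)  >T
[2,3] PP  lex  "read"
[3,4] (PP\NP)\PP  lex  "map"
[2,4] PP\NP  <  k=3
[1,4] PP  >  k=2
[0,4] S/(S\NP)  >  k=1
[4,5] (S\NP)/PP  lex  "liked"
[5,6] PP/N  lex  "a"
[6,7] N  lex  "this"
[5,7] PP  >  k=6
[4,7] S\NP  >  k=5
[0,7] S  >  k=4

[0,7] S   >
  [0,4] S/(S\NP)   >
    [0,1] "plan" : (S/(S\NP))/PP
    [1,4] PP   >
      [1,2] PP/(PP\NP)   >T
        [1,2] "gave" : NP
      [2,4] PP\NP   <
        [2,3] "read" : PP
        [3,4] "map" : (PP\NP)\PP
  [4,7] S\NP   >
    [4,5] "liked" : (S\NP)/PP
    [5,7] PP   >
      [5,6] "a" : PP/N
      [6,7] "this" : N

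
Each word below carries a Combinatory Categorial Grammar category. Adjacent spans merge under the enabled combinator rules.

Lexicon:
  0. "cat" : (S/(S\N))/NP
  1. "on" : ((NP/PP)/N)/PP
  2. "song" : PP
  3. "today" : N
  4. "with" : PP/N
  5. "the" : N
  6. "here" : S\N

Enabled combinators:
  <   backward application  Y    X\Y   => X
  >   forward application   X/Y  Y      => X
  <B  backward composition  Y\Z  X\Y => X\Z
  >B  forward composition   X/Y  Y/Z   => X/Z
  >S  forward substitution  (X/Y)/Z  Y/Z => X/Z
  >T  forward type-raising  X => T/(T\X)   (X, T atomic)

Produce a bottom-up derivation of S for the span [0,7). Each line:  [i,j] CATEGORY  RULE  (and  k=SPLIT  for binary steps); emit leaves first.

[0,1] (S/(S\N))/NP  lex  "cat"
[1,2] ((NP/PP)/N)/PP  lex  "on"
[2,3] PP  lex  "song"
[1,3] (NP/PP)/N  >  k=2
[3,4] N  lex  "today"
[1,4] NP/PP  >  k=3
[4,5] PP/N  lex  "with"
[1,5] NP/N  >B  k=4
[5,6] N  lex  "the"
[1,6] NP  >  k=5
[0,6] S/(S\N)  >  k=1
[6,7] S\N  lex  "here"
[0,7] S  >  k=6

[0,7] S   >
  [0,6] S/(S\N)   >
    [0,1] "cat" : (S/(S\N))/NP
    [1,6] NP   >
      [1,5] NP/N   >B
        [1,4] NP/PP   >
          [1,3] (NP/PP)/N   >
            [1,2] "on" : ((NP/PP)/N)/PP
            [2,3] "song" : PP
          [3,4] "today" : N
        [4,5] "with" : PP/N
      [5,6] "the" : N
  [6,7] "here" : S\N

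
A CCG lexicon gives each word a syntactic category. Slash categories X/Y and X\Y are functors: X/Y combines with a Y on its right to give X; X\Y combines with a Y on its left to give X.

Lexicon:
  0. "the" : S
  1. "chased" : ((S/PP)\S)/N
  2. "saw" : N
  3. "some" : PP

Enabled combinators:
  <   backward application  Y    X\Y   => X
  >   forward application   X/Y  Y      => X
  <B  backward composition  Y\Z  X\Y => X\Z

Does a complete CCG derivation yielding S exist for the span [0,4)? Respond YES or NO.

YES

[0,4] S   >
  [0,3] S/PP   <
    [0,1] "the" : S
    [1,3] (S/PP)\S   >
      [1,2] "chased" : ((S/PP)\S)/N
      [2,3] "saw" : N
  [3,4] "some" : PP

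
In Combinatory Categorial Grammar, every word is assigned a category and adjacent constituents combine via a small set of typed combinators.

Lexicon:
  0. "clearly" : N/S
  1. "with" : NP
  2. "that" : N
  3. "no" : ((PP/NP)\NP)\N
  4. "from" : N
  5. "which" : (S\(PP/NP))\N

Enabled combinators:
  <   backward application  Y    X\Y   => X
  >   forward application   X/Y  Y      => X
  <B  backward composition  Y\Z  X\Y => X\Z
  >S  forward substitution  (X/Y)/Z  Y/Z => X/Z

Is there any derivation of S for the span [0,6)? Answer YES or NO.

N/S NP N ((PP/NP)\NP)\N N (S\(PP/NP))\N
CKY chart[0,6] = {N}; S ∉ chart

NO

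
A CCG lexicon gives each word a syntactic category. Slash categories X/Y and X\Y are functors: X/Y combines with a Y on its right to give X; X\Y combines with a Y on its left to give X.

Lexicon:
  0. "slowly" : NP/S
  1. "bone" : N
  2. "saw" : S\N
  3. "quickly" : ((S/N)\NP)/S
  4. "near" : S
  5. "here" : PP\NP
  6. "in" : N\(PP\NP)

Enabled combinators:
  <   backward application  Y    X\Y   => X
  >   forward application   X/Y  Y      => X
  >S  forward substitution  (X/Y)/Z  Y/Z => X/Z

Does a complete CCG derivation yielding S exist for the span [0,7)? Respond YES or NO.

[0,7] S   >
  [0,5] S/N   <
    [0,3] NP   >
      [0,1] "slowly" : NP/S
      [1,3] S   <
        [1,2] "bone" : N
        [2,3] "saw" : S\N
    [3,5] (S/N)\NP   >
      [3,4] "quickly" : ((S/N)\NP)/S
      [4,5] "near" : S
  [5,7] N   <
    [5,6] "here" : PP\NP
    [6,7] "in" : N\(PP\NP)

YES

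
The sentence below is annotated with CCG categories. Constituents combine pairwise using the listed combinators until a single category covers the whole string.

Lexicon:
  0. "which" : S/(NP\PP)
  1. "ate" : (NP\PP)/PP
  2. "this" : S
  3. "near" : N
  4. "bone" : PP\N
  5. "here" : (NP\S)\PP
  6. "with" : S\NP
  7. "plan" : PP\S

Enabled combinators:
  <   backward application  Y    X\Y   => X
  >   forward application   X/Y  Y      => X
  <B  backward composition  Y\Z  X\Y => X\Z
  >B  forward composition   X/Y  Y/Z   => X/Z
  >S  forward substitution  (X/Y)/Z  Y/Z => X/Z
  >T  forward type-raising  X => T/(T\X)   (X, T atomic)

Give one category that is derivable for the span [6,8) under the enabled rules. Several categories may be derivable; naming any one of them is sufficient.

PP\NP

[0,8] S   >
  [0,2] S/PP   >B
    [0,1] "which" : S/(NP\PP)
    [1,2] "ate" : (NP\PP)/PP
  [2,8] PP   <
    [2,3] "this" : S
    [3,8] PP\S   <B
      [3,6] NP\S   <
        [3,5] PP   >
          [3,4] PP/(PP\N)   >T
            [3,4] "near" : N
          [4,5] "bone" : PP\N
        [5,6] "here" : (NP\S)\PP
      [6,8] PP\NP   <B
        [6,7] "with" : S\NP
        [7,8] "plan" : PP\S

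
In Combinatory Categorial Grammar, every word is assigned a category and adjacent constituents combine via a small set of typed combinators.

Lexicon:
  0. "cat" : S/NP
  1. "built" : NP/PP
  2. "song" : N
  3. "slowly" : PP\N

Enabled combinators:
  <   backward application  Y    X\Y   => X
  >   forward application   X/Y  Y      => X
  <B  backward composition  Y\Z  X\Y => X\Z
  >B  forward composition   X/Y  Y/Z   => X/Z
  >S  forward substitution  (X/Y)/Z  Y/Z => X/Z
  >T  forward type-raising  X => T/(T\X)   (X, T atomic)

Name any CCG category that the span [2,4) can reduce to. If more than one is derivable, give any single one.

[0,4] S   >
  [0,2] S/PP   >B
    [0,1] "cat" : S/NP
    [1,2] "built" : NP/PP
  [2,4] PP   >
    [2,3] PP/(PP\N)   >T
      [2,3] "song" : N
    [3,4] "slowly" : PP\N

PP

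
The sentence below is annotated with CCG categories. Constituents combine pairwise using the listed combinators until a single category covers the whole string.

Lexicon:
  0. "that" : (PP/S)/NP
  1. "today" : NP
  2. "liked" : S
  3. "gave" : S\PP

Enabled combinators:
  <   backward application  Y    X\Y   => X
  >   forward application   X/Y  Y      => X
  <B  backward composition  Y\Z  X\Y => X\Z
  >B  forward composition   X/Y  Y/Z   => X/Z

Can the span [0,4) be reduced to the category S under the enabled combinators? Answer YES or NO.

[0,4] S   <
  [0,3] PP   >
    [0,2] PP/S   >
      [0,1] "that" : (PP/S)/NP
      [1,2] "today" : NP
    [2,3] "liked" : S
  [3,4] "gave" : S\PP

YES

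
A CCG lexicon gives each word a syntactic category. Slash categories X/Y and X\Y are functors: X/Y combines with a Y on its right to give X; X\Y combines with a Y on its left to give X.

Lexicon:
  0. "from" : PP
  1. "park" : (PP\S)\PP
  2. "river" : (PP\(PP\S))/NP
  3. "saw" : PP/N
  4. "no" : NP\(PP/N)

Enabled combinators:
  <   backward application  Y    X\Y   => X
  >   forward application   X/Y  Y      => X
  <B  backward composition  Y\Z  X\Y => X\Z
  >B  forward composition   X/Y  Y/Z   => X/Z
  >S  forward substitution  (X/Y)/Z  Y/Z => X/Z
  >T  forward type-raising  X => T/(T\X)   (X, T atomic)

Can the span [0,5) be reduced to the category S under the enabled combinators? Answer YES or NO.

PP (PP\S)\PP (PP\(PP\S))/NP PP/N NP\(PP/N)
CKY chart[0,5] = {N/(N\PP), NP/(NP\PP), PP, PP/(PP\PP), S/(S\PP)}; S ∉ chart

NO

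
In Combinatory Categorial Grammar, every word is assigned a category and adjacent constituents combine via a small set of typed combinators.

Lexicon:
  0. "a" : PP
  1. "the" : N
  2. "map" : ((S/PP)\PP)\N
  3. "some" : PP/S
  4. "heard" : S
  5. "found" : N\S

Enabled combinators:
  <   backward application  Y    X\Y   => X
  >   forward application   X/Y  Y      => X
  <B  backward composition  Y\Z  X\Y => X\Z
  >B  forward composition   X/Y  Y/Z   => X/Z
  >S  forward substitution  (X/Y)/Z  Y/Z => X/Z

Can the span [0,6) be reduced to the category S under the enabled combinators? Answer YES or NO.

NO

PP N ((S/PP)\PP)\N PP/S S N\S
CKY chart[0,6] = {N}; S ∉ chart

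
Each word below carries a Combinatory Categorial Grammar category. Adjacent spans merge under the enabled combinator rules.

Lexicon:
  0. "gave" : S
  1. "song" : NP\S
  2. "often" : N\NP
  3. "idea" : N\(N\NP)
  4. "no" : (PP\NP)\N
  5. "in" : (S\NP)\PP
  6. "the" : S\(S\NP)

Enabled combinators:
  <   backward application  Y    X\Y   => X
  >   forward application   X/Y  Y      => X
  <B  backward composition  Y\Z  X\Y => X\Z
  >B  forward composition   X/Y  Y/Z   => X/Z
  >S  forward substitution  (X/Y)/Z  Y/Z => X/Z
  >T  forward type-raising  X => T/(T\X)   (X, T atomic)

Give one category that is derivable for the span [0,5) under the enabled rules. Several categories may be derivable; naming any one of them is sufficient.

[0,7] S   <
  [0,6] S\NP   <
    [0,5] PP   <
      [0,2] NP   >
        [0,1] NP/(NP\S)   >T
          [0,1] "gave" : S
        [1,2] "song" : NP\S
      [2,5] PP\NP   <
        [2,4] N   <
          [2,3] "often" : N\NP
          [3,4] "idea" : N\(N\NP)
        [4,5] "no" : (PP\NP)\N
    [5,6] "in" : (S\NP)\PP
  [6,7] "the" : S\(S\NP)

PP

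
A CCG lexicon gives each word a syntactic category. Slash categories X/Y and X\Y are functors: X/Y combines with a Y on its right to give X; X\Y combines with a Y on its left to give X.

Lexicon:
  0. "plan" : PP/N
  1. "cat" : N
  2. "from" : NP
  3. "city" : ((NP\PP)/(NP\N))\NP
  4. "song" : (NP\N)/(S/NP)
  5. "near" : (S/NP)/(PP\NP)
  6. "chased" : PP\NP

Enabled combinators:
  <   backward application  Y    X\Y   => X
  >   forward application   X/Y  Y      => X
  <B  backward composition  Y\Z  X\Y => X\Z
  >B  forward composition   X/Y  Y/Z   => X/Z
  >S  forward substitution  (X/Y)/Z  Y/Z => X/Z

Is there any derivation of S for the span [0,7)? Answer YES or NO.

NO

PP/N N NP ((NP\PP)/(NP\N))\NP (NP\N)/(S/NP) (S/NP)/(PP\NP) PP\NP
CKY chart[0,7] = {NP}; S ∉ chart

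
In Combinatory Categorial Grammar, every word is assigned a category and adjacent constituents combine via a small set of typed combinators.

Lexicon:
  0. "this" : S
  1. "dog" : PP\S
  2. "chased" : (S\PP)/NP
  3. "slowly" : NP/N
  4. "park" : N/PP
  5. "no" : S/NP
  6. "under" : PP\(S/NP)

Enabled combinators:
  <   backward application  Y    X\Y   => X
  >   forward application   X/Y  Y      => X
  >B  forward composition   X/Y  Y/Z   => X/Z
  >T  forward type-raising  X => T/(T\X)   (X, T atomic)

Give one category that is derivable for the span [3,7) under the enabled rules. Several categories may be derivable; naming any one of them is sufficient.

[0,7] S   <
  [0,2] PP   <
    [0,1] "this" : S
    [1,2] "dog" : PP\S
  [2,7] S\PP   >
    [2,3] "chased" : (S\PP)/NP
    [3,7] NP   >
      [3,4] "slowly" : NP/N
      [4,7] N   >
        [4,5] "park" : N/PP
        [5,7] PP   <
          [5,6] "no" : S/NP
          [6,7] "under" : PP\(S/NP)

NP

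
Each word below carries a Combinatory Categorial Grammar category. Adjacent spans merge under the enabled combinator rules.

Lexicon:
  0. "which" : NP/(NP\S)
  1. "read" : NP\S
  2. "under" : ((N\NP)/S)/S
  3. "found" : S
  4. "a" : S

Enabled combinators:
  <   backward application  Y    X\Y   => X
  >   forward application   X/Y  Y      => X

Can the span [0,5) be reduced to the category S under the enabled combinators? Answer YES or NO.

NP/(NP\S) NP\S ((N\NP)/S)/S S S
CKY chart[0,5] = {N}; S ∉ chart

NO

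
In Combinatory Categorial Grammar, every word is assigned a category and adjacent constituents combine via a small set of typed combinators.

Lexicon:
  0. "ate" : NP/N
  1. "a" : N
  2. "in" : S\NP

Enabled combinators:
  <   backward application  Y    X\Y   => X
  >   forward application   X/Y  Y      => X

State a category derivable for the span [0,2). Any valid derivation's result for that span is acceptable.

NP

[0,3] S   <
  [0,2] NP   >
    [0,1] "ate" : NP/N
    [1,2] "a" : N
  [2,3] "in" : S\NP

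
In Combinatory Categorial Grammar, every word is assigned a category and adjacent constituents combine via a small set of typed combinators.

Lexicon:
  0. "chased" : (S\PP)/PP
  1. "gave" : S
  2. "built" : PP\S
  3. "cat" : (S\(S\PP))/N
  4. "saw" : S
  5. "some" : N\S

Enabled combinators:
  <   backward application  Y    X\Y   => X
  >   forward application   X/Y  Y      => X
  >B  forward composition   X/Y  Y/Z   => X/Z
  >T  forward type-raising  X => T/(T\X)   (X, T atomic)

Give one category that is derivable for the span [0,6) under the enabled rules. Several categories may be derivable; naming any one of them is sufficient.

S

[0,6] S   <
  [0,3] S\PP   >
    [0,1] "chased" : (S\PP)/PP
    [1,3] PP   >
      [1,2] PP/(PP\S)   >T
        [1,2] "gave" : S
      [2,3] "built" : PP\S
  [3,6] S\(S\PP)   >
    [3,4] "cat" : (S\(S\PP))/N
    [4,6] N   >
      [4,5] N/(N\S)   >T
        [4,5] "saw" : S
      [5,6] "some" : N\S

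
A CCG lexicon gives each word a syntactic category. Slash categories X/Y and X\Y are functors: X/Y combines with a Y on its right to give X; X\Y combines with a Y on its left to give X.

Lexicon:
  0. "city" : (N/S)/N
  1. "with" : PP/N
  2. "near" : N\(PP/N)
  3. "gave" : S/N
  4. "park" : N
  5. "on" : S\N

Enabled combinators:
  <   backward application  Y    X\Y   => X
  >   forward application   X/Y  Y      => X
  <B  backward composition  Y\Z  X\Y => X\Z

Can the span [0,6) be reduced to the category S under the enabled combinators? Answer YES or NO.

YES

[0,6] S   <
  [0,5] N   >
    [0,3] N/S   >
      [0,1] "city" : (N/S)/N
      [1,3] N   <
        [1,2] "with" : PP/N
        [2,3] "near" : N\(PP/N)
    [3,5] S   >
      [3,4] "gave" : S/N
      [4,5] "park" : N
  [5,6] "on" : S\N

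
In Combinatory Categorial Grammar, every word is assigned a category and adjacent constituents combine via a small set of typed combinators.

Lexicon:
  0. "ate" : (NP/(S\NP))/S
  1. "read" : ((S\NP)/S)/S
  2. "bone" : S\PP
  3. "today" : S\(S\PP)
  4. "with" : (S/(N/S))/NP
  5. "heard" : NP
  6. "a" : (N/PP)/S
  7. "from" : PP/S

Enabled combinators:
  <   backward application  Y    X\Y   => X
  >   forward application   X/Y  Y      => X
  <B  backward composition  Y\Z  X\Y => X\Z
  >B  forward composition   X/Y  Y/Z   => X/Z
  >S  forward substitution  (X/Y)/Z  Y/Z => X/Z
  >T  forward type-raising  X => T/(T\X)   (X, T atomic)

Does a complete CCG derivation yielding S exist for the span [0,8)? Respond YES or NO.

(NP/(S\NP))/S ((S\NP)/S)/S S\PP S\(S\PP) (S/(N/S))/NP NP (N/PP)/S PP/S
CKY chart[0,8] = {N/(N\NP), NP, NP/(NP\NP), NP/(S\S), PP/(PP\NP), S/(S\NP)}; S ∉ chart

NO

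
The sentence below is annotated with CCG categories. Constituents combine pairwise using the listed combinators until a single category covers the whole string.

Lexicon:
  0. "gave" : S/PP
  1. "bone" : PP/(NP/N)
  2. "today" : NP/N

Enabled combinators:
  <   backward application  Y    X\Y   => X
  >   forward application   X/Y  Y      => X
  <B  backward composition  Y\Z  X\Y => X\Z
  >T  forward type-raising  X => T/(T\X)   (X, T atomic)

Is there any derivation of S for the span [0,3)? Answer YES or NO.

YES

[0,3] S   >
  [0,1] "gave" : S/PP
  [1,3] PP   >
    [1,2] "bone" : PP/(NP/N)
    [2,3] "today" : NP/N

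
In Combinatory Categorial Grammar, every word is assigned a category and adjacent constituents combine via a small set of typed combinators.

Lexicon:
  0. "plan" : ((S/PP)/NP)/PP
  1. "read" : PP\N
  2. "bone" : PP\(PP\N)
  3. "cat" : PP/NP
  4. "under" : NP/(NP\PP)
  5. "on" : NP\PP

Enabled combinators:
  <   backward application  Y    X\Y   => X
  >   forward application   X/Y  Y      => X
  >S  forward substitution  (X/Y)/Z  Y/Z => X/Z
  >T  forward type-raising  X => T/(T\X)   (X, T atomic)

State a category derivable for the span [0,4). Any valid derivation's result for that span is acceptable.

[0,6] S   >
  [0,4] S/NP   >S
    [0,3] (S/PP)/NP   >
      [0,1] "plan" : ((S/PP)/NP)/PP
      [1,3] PP   <
        [1,2] "read" : PP\N
        [2,3] "bone" : PP\(PP\N)
    [3,4] "cat" : PP/NP
  [4,6] NP   >
    [4,5] "under" : NP/(NP\PP)
    [5,6] "on" : NP\PP

S/NP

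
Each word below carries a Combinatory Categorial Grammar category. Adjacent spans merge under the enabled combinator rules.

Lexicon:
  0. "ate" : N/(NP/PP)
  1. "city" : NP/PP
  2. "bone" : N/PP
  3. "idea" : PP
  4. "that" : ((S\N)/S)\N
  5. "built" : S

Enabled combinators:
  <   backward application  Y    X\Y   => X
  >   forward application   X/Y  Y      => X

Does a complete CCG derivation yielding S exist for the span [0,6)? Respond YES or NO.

[0,6] S   <
  [0,2] N   >
    [0,1] "ate" : N/(NP/PP)
    [1,2] "city" : NP/PP
  [2,6] S\N   >
    [2,5] (S\N)/S   <
      [2,4] N   >
        [2,3] "bone" : N/PP
        [3,4] "idea" : PP
      [4,5] "that" : ((S\N)/S)\N
    [5,6] "built" : S

YES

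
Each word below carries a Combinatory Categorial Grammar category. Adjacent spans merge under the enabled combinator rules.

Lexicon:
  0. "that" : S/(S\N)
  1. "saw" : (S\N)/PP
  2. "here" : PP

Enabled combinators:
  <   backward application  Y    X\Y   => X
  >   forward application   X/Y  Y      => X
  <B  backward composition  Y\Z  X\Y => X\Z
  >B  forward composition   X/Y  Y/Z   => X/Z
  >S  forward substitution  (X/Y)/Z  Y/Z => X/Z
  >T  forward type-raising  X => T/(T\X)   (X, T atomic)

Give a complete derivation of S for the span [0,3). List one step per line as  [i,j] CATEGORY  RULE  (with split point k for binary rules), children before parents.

[0,1] S/(S\N)  lex  "that"
[1,2] (S\N)/PP  lex  "saw"
[2,3] PP  lex  "here"
[1,3] S\N  >  k=2
[0,3] S  >  k=1

[0,3] S   >
  [0,1] "that" : S/(S\N)
  [1,3] S\N   >
    [1,2] "saw" : (S\N)/PP
    [2,3] "here" : PP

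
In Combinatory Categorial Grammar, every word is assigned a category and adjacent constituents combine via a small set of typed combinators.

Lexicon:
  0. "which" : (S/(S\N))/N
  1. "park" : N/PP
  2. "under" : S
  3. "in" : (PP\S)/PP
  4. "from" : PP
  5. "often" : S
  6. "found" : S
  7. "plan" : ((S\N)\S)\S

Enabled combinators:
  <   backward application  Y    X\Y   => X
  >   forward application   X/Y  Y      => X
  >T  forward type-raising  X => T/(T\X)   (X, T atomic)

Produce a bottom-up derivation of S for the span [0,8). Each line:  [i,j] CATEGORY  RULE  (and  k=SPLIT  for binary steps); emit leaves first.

[0,1] (S/(S\N))/N  lex  "which"
[1,2] N/PP  lex  "park"
[2,3] S  lex  "under"
[2,3] PP/(PP\S)  >T
[3,4] (PP\S)/PP  lex  "in"
[4,5] PP  lex  "from"
[3,5] PP\S  >  k=4
[2,5] PP  >  k=3
[1,5] N  >  k=2
[0,5] S/(S\N)  >  k=1
[5,6] S  lex  "often"
[6,7] S  lex  "found"
[7,8] ((S\N)\S)\S  lex  "plan"
[6,8] (S\N)\S  <  k=7
[5,8] S\N  <  k=6
[0,8] S  >  k=5

[0,8] S   >
  [0,5] S/(S\N)   >
    [0,1] "which" : (S/(S\N))/N
    [1,5] N   >
      [1,2] "park" : N/PP
      [2,5] PP   >
        [2,3] PP/(PP\S)   >T
          [2,3] "under" : S
        [3,5] PP\S   >
          [3,4] "in" : (PP\S)/PP
          [4,5] "from" : PP
  [5,8] S\N   <
    [5,6] "often" : S
    [6,8] (S\N)\S   <
      [6,7] "found" : S
      [7,8] "plan" : ((S\N)\S)\S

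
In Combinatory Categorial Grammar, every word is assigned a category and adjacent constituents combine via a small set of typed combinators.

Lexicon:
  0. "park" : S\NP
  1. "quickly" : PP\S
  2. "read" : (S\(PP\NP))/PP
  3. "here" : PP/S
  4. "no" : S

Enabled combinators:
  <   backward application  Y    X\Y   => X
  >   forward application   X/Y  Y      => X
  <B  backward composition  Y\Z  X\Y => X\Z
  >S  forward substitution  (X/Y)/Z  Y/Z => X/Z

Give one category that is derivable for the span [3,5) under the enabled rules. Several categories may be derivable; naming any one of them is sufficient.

[0,5] S   <
  [0,2] PP\NP   <B
    [0,1] "park" : S\NP
    [1,2] "quickly" : PP\S
  [2,5] S\(PP\NP)   >
    [2,3] "read" : (S\(PP\NP))/PP
    [3,5] PP   >
      [3,4] "here" : PP/S
      [4,5] "no" : S

PP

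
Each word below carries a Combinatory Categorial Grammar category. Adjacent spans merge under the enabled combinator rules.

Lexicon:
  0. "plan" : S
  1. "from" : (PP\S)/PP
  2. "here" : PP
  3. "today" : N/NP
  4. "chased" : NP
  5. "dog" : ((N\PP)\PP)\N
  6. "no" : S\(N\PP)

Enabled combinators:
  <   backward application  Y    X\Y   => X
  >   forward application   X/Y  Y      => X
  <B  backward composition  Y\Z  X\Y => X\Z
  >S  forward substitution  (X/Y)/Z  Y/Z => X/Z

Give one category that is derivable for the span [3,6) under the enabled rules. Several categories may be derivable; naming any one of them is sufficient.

[0,7] S   <
  [0,3] PP   <
    [0,1] "plan" : S
    [1,3] PP\S   >
      [1,2] "from" : (PP\S)/PP
      [2,3] "here" : PP
  [3,7] S\PP   <B
    [3,6] (N\PP)\PP   <
      [3,5] N   >
        [3,4] "today" : N/NP
        [4,5] "chased" : NP
      [5,6] "dog" : ((N\PP)\PP)\N
    [6,7] "no" : S\(N\PP)

(N\PP)\PP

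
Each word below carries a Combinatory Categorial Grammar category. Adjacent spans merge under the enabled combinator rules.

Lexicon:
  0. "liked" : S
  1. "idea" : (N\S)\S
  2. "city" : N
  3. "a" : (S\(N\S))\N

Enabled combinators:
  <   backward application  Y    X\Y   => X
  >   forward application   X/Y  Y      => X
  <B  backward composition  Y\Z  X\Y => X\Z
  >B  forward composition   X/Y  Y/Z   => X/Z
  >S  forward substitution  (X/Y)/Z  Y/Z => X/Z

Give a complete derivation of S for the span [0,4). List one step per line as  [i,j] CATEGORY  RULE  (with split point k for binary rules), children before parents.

[0,4] S   <
  [0,2] N\S   <
    [0,1] "liked" : S
    [1,2] "idea" : (N\S)\S
  [2,4] S\(N\S)   <
    [2,3] "city" : N
    [3,4] "a" : (S\(N\S))\N

[0,1] S  lex  "liked"
[1,2] (N\S)\S  lex  "idea"
[0,2] N\S  <  k=1
[2,3] N  lex  "city"
[3,4] (S\(N\S))\N  lex  "a"
[2,4] S\(N\S)  <  k=3
[0,4] S  <  k=2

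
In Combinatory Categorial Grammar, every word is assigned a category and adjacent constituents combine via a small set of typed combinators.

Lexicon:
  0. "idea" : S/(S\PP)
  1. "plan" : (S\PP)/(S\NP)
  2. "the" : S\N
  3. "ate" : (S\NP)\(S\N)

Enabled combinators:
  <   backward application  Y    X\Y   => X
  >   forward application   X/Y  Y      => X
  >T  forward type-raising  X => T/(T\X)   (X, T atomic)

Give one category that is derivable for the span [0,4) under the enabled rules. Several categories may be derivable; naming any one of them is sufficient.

S

[0,4] S   >
  [0,1] "idea" : S/(S\PP)
  [1,4] S\PP   >
    [1,2] "plan" : (S\PP)/(S\NP)
    [2,4] S\NP   <
      [2,3] "the" : S\N
      [3,4] "ate" : (S\NP)\(S\N)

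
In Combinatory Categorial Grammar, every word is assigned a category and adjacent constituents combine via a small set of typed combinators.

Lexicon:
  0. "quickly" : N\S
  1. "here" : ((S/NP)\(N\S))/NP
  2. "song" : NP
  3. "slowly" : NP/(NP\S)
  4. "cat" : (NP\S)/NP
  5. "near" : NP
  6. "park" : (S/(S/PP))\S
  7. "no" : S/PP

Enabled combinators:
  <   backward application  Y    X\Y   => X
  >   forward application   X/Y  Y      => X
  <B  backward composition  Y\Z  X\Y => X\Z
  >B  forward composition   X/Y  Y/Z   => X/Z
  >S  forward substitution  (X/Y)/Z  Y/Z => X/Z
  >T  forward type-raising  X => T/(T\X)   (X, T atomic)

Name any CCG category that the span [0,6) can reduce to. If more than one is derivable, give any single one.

S

[0,8] S   >
  [0,7] S/(S/PP)   <
    [0,6] S   >
      [0,3] S/NP   <
        [0,1] "quickly" : N\S
        [1,3] (S/NP)\(N\S)   >
          [1,2] "here" : ((S/NP)\(N\S))/NP
          [2,3] "song" : NP
      [3,6] NP   >
        [3,4] "slowly" : NP/(NP\S)
        [4,6] NP\S   >
          [4,5] "cat" : (NP\S)/NP
          [5,6] "near" : NP
    [6,7] "park" : (S/(S/PP))\S
  [7,8] "no" : S/PP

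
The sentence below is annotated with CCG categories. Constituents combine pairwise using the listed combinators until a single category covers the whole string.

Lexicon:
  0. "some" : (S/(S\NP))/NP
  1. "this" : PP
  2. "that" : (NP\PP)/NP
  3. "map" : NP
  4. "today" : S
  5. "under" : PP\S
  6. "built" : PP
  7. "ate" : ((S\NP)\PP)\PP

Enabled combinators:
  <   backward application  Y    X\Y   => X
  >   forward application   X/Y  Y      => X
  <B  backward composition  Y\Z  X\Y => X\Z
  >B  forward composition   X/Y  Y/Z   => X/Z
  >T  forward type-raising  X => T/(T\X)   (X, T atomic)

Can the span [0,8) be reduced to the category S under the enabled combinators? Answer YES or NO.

YES

[0,8] S   >
  [0,4] S/(S\NP)   >
    [0,1] "some" : (S/(S\NP))/NP
    [1,4] NP   <
      [1,2] "this" : PP
      [2,4] NP\PP   >
        [2,3] "that" : (NP\PP)/NP
        [3,4] "map" : NP
  [4,8] S\NP   <
    [4,6] PP   >
      [4,5] PP/(PP\S)   >T
        [4,5] "today" : S
      [5,6] "under" : PP\S
    [6,8] (S\NP)\PP   <
      [6,7] "built" : PP
      [7,8] "ate" : ((S\NP)\PP)\PP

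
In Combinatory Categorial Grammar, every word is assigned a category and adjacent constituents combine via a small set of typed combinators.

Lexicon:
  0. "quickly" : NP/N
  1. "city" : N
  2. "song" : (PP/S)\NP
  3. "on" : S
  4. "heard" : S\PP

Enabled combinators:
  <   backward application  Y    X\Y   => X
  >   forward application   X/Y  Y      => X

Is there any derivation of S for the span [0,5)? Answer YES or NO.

YES

[0,5] S   <
  [0,4] PP   >
    [0,3] PP/S   <
      [0,2] NP   >
        [0,1] "quickly" : NP/N
        [1,2] "city" : N
      [2,3] "song" : (PP/S)\NP
    [3,4] "on" : S
  [4,5] "heard" : S\PP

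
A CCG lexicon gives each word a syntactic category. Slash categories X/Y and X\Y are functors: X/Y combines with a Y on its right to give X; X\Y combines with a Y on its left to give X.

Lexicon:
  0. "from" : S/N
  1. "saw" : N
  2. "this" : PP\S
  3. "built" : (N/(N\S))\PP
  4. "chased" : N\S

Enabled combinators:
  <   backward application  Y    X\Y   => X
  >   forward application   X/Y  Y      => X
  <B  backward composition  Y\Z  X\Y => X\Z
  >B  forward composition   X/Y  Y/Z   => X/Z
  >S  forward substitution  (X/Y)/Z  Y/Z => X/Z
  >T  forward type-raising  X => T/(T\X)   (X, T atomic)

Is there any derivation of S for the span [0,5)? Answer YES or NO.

S/N N PP\S (N/(N\S))\PP N\S
CKY chart[0,5] = {N, N/(N\N), NP/(NP\N), PP/(PP\N), S/(S\N)}; S ∉ chart

NO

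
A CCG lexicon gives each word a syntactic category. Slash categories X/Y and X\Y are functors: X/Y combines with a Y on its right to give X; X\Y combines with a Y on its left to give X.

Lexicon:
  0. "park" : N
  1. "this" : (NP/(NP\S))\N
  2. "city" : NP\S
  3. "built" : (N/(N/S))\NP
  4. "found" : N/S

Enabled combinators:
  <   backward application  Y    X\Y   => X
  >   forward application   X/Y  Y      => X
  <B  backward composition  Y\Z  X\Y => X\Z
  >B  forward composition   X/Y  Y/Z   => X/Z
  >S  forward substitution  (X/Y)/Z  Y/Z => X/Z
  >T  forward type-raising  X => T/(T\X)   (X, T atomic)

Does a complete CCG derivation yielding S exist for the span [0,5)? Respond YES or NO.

N (NP/(NP\S))\N NP\S (N/(N/S))\NP N/S
CKY chart[0,5] = {N, N/(N\N), NP/(NP\N), PP/(PP\N), S/(S\N)}; S ∉ chart

NO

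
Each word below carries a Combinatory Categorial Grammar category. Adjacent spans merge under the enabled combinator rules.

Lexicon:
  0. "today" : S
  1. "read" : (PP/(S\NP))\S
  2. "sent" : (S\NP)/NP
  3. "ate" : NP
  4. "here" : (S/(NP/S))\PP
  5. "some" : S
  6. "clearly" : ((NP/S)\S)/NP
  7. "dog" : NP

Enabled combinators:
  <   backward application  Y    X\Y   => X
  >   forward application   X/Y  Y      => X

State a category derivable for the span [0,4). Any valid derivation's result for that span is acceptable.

PP

[0,8] S   >
  [0,5] S/(NP/S)   <
    [0,4] PP   >
      [0,2] PP/(S\NP)   <
        [0,1] "today" : S
        [1,2] "read" : (PP/(S\NP))\S
      [2,4] S\NP   >
        [2,3] "sent" : (S\NP)/NP
        [3,4] "ate" : NP
    [4,5] "here" : (S/(NP/S))\PP
  [5,8] NP/S   <
    [5,6] "some" : S
    [6,8] (NP/S)\S   >
      [6,7] "clearly" : ((NP/S)\S)/NP
      [7,8] "dog" : NP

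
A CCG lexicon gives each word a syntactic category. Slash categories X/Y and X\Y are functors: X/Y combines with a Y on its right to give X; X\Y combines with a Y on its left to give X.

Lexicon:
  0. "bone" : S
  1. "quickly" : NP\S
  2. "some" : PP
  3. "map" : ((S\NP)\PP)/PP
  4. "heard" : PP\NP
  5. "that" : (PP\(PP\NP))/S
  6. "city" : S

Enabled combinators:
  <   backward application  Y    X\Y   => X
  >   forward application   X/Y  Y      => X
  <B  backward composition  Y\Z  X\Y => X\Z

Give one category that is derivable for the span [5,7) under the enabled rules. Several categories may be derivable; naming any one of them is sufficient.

PP\(PP\NP)

[0,7] S   <
  [0,2] NP   <
    [0,1] "bone" : S
    [1,2] "quickly" : NP\S
  [2,7] S\NP   <
    [2,3] "some" : PP
    [3,7] (S\NP)\PP   >
      [3,4] "map" : ((S\NP)\PP)/PP
      [4,7] PP   <
        [4,5] "heard" : PP\NP
        [5,7] PP\(PP\NP)   >
          [5,6] "that" : (PP\(PP\NP))/S
          [6,7] "city" : S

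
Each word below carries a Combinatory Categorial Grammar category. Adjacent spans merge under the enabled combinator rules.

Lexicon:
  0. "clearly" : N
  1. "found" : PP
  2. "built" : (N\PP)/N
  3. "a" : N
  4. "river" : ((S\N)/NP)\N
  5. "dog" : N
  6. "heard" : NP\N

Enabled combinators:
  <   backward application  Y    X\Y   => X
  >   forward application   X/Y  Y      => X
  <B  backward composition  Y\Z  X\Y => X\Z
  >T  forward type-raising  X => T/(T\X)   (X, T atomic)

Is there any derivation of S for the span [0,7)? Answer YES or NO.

YES

[0,7] S   <
  [0,1] "clearly" : N
  [1,7] S\N   >
    [1,5] (S\N)/NP   <
      [1,4] N   <
        [1,2] "found" : PP
        [2,4] N\PP   >
          [2,3] "built" : (N\PP)/N
          [3,4] "a" : N
      [4,5] "river" : ((S\N)/NP)\N
    [5,7] NP   <
      [5,6] "dog" : N
      [6,7] "heard" : NP\N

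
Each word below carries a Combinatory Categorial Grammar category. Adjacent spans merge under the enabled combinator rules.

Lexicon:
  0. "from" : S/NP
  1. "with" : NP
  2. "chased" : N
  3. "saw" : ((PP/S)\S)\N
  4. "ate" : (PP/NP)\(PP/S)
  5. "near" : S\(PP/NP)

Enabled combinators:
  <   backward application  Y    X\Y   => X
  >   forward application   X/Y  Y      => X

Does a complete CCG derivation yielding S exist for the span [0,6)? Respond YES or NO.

YES

[0,6] S   <
  [0,5] PP/NP   <
    [0,4] PP/S   <
      [0,2] S   >
        [0,1] "from" : S/NP
        [1,2] "with" : NP
      [2,4] (PP/S)\S   <
        [2,3] "chased" : N
        [3,4] "saw" : ((PP/S)\S)\N
    [4,5] "ate" : (PP/NP)\(PP/S)
  [5,6] "near" : S\(PP/NP)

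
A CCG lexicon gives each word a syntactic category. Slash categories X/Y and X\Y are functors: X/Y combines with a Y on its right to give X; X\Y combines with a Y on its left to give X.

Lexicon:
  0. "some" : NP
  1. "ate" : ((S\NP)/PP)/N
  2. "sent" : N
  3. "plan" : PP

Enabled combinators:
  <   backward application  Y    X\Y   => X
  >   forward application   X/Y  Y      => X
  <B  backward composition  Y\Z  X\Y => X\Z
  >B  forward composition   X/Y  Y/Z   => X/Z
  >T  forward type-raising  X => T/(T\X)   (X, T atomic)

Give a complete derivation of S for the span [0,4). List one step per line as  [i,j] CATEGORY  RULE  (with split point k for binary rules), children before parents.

[0,4] S   >
  [0,1] S/(S\NP)   >T
    [0,1] "some" : NP
  [1,4] S\NP   >
    [1,3] (S\NP)/PP   >
      [1,2] "ate" : ((S\NP)/PP)/N
      [2,3] "sent" : N
    [3,4] "plan" : PP

[0,1] NP  lex  "some"
[0,1] S/(S\NP)  >T
[1,2] ((S\NP)/PP)/N  lex  "ate"
[2,3] N  lex  "sent"
[1,3] (S\NP)/PP  >  k=2
[3,4] PP  lex  "plan"
[1,4] S\NP  >  k=3
[0,4] S  >  k=1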